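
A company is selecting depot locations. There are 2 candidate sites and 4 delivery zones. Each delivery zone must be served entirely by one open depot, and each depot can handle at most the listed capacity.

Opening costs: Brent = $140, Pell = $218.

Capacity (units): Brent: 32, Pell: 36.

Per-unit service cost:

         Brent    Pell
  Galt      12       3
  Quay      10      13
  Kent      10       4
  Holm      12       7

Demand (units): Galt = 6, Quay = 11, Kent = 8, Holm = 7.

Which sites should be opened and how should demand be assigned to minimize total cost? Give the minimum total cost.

Open {Pell}: Galt→Pell 3·6=18, Quay→Pell 13·11=143, Kent→Pell 4·8=32, Holm→Pell 7·7=49.
Loads: Pell carries 32/36. Service 242; fixed 218; total 460.
Next best feasible plan costs 486.

Minimum total cost: 460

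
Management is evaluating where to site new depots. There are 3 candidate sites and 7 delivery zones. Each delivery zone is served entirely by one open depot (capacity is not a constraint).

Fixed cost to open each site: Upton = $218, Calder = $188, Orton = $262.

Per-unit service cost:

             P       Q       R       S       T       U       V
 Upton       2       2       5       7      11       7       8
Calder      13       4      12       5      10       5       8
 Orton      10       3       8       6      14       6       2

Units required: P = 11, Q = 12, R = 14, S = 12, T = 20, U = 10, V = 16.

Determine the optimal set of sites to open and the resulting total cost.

For any fixed open set, each delivery zone goes to its cheapest open site; total = fixed + service.
{Upton}: P→Upton 2·11=22, Q→Upton 2·12=24, R→Upton 5·14=70, S→Upton 7·12=84, T→Upton 11·20=220, U→Upton 7·10=70, V→Upton 8·16=128. Service 618; fixed 218; total 836.
{Upton, Calder}: P→Upton 2·11=22, Q→Upton 2·12=24, R→Upton 5·14=70, S→Calder 5·12=60, T→Calder 10·20=200, U→Calder 5·10=50, V→Upton 8·16=128. Service 554; fixed 406; total 960.
{Orton}: service 702 + fixed 262 = 964
{Upton, Calder, Orton}: service 458 + fixed 668 = 1126
(All 7 nonempty subsets were checked; Upton only is lowest.)

Open Upton only; minimum total cost 836.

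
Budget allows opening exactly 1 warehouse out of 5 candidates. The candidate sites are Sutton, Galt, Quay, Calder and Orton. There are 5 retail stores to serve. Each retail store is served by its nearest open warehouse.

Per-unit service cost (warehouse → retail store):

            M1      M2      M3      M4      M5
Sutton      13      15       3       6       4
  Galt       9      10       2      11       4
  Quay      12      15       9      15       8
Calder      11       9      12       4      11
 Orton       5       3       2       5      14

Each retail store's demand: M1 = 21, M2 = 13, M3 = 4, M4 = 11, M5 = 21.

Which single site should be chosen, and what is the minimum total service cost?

With exactly 1 open, each retail store uses its cheapest among the chosen.
{Orton}: M1→Orton 5·21=105, M2→Orton 3·13=39, M3→Orton 2·4=8, M4→Orton 5·11=55, M5→Orton 14·21=294. Service cost 501.
{Galt}: service cost 532
{Sutton}: service cost 630
Among all 5 size-1 choices, {Orton} is lowest.

Choose Orton only; total service cost 501.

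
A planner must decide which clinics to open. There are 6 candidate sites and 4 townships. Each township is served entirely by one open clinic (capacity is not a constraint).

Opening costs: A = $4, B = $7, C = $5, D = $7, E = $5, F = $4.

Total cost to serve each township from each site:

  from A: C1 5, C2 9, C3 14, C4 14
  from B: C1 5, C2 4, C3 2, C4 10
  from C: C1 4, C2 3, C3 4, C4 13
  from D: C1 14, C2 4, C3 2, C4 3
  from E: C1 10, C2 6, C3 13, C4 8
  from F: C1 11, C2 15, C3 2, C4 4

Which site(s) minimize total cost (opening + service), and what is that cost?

For any fixed open set, each township goes to its cheapest open site; total = fixed + service.
{C, F}: C1→C 4, C2→C 3, C3→F 2, C4→F 4. Service 13; fixed 9; total 22.
{C, D}: service 12 + fixed 12 = 24
{A, D}: service 14 + fixed 11 = 25
{A, B, C, D, E, F}: C1→C 4, C2→C 3, C3→B 2, C4→D 3. Service 12; fixed 32; total 44.
No other subset beats 22.

Open C and F; minimum total cost 22.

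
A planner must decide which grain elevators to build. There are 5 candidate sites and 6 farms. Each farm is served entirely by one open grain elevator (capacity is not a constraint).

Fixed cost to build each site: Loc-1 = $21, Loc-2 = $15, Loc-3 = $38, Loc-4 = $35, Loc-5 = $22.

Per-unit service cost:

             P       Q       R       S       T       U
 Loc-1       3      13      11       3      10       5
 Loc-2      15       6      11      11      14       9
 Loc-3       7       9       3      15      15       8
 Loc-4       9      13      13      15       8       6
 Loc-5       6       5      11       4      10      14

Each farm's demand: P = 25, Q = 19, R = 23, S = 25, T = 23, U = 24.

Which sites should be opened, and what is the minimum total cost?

For any fixed open set, each farm goes to its cheapest open site; total = fixed + service.
{Loc-1, Loc-3, Loc-4, Loc-5}: P→Loc-1 3·25=75, Q→Loc-5 5·19=95, R→Loc-3 3·23=69, S→Loc-1 3·25=75, T→Loc-4 8·23=184, U→Loc-1 5·24=120. Service 618; fixed 116; total 734.
{Loc-1, Loc-3, Loc-5}: service 664 + fixed 81 = 745
{Loc-1, Loc-2, Loc-3, Loc-4}: service 637 + fixed 109 = 746
{Loc-1, Loc-2, Loc-3, Loc-4, Loc-5}: service 618 + fixed 131 = 749
No other subset beats 734.

Open Loc-1, Loc-3, Loc-4 and Loc-5; minimum total cost 734.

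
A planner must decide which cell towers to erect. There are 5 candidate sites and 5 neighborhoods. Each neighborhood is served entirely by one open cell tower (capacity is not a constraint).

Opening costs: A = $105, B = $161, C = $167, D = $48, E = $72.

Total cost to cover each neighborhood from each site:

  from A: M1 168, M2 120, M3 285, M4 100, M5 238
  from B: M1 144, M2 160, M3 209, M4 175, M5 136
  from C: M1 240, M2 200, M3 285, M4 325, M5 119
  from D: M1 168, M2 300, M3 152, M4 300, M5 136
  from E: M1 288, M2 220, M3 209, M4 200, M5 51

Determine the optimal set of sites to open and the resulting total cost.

For any fixed open set, each neighborhood goes to its cheapest open site; total = fixed + service.
{A, D, E}: M1→A 168, M2→A 120, M3→D 152, M4→A 100, M5→E 51. Service 591; fixed 225; total 816.
{A, E}: service 648 + fixed 177 = 825
{A, D}: M1→A 168, M2→A 120, M3→D 152, M4→A 100, M5→D 136. Service 676; fixed 153; total 829.
{A, B, C, D, E}: service 567 + fixed 553 = 1120
No other subset beats 816.

Open A, D and E; minimum total cost 816.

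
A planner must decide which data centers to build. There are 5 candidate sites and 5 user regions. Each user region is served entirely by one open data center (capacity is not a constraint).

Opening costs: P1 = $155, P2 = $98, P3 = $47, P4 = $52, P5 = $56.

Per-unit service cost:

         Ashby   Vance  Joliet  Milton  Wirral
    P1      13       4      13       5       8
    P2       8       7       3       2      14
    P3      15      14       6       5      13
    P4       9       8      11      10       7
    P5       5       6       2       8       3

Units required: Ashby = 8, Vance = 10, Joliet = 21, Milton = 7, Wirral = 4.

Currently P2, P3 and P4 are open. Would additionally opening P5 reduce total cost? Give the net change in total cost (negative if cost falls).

Current service cost with {P2, P3, P4}: 239.
Adding P5: each user region re-picks its cheapest; new service cost 168, saving 71.
Extra fixed cost: 56. Net change = 56 − 71 = -15.
(Totals: 436 → 421.)

Yes — net change −15 (cost falls by 15).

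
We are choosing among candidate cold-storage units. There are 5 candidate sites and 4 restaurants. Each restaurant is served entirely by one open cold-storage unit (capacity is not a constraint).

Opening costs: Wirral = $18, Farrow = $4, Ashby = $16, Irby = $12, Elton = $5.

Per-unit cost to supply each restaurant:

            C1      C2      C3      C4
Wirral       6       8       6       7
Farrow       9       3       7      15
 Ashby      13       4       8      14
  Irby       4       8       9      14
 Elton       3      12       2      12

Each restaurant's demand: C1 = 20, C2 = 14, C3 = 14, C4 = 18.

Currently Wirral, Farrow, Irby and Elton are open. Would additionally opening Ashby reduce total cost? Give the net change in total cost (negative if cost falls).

No — net change +16 (cost rises by 16).

Current service cost with {Wirral, Farrow, Irby, Elton}: 256.
Adding Ashby: each restaurant re-picks its cheapest; new service cost 256, saving 0.
Extra fixed cost: 16. Net change = 16 − 0 = 16.
(Totals: 295 → 311.)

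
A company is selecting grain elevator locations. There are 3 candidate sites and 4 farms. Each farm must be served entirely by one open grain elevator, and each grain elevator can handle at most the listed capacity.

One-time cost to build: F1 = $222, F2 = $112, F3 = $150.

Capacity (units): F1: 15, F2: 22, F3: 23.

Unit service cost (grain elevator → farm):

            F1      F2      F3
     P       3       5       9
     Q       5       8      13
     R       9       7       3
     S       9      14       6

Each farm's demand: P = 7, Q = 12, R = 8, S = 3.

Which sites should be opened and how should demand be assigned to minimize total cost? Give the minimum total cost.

Minimum total cost: 435

Open {F2, F3}: P→F2 5·7=35, Q→F2 8·12=96, R→F3 3·8=24, S→F3 6·3=18.
Loads: F2 carries 19/22, F3 carries 11/23. Service 173; fixed 262; total 435.
Next best feasible plan costs 459.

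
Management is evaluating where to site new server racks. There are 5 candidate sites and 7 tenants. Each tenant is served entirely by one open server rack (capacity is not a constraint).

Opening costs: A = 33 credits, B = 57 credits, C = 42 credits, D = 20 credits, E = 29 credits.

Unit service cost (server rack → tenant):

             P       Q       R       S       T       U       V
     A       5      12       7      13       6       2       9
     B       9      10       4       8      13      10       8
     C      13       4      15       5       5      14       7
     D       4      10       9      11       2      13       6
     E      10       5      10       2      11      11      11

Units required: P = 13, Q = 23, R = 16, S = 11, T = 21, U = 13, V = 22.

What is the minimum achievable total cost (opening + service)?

Minimum total cost: 583

For any fixed open set, each tenant goes to its cheapest open site; total = fixed + service.
{A, D, E}: P→D 4·13=52, Q→E 5·23=115, R→A 7·16=112, S→E 2·11=22, T→D 2·21=42, U→A 2·13=26, V→D 6·22=132. Service 501; fixed 82; total 583.
{A, B, D, E}: service 453 + fixed 139 = 592
{A, C, D, E}: service 478 + fixed 124 = 602
{A, B, C, D, E}: service 430 + fixed 181 = 611
No other subset beats 583.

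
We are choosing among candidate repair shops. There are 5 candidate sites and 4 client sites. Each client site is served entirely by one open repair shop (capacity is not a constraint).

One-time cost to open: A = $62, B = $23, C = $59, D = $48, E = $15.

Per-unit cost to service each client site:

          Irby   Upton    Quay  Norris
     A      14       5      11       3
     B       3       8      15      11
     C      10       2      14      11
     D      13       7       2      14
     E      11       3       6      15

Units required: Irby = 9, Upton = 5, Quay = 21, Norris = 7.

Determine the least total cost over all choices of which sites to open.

Minimum total cost: 247

For any fixed open set, each client site goes to its cheapest open site; total = fixed + service.
{B, D, E}: Irby→B 3·9=27, Upton→E 3·5=15, Quay→D 2·21=42, Norris→B 11·7=77. Service 161; fixed 86; total 247.
{A, B, D}: Irby→B 3·9=27, Upton→A 5·5=25, Quay→D 2·21=42, Norris→A 3·7=21. Service 115; fixed 133; total 248.
{B, D}: Irby→B 3·9=27, Upton→D 7·5=35, Quay→D 2·21=42, Norris→B 11·7=77. Service 181; fixed 71; total 252.
{A, B, C, D, E}: service 100 + fixed 207 = 307
No other subset beats 247.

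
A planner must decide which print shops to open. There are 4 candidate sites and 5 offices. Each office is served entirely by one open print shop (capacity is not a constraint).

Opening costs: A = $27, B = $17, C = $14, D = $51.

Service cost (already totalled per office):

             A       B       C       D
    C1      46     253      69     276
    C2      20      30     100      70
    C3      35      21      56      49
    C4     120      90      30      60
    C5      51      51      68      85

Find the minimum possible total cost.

For any fixed open set, each office goes to its cheapest open site; total = fixed + service.
{A, C}: C1→A 46, C2→A 20, C3→A 35, C4→C 30, C5→A 51. Service 182; fixed 41; total 223.
{A, B, C}: service 168 + fixed 58 = 226
{B, C}: service 201 + fixed 31 = 232
{A, B, C, D}: service 168 + fixed 109 = 277
No other subset beats 223.

Minimum total cost: 223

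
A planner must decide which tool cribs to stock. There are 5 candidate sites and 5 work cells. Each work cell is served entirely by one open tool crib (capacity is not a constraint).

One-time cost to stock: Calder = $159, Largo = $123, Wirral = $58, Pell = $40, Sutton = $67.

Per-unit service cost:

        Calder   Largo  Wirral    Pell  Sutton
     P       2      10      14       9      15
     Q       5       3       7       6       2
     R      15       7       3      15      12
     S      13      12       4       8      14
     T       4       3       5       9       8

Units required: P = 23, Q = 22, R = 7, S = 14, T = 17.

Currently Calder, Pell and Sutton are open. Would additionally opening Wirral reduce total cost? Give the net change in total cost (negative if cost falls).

Yes — net change −61 (cost falls by 61).

Current service cost with {Calder, Pell, Sutton}: 354.
Adding Wirral: each work cell re-picks its cheapest; new service cost 235, saving 119.
Extra fixed cost: 58. Net change = 58 − 119 = -61.
(Totals: 620 → 559.)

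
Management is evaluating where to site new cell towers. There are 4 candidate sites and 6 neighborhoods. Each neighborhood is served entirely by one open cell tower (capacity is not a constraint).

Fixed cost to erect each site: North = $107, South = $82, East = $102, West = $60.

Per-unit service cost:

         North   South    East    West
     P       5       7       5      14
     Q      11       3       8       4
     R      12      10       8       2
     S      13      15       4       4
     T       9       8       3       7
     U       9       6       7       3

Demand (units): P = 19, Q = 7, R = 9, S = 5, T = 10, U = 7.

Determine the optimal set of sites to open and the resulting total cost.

Open East and West; minimum total cost 374.

For any fixed open set, each neighborhood goes to its cheapest open site; total = fixed + service.
{East, West}: P→East 5·19=95, Q→West 4·7=28, R→West 2·9=18, S→East 4·5=20, T→East 3·10=30, U→West 3·7=21. Service 212; fixed 162; total 374.
{North, West}: P→North 5·19=95, Q→West 4·7=28, R→West 2·9=18, S→West 4·5=20, T→West 7·10=70, U→West 3·7=21. Service 252; fixed 167; total 419.
{East}: service 322 + fixed 102 = 424
{North, South, East, West}: service 205 + fixed 351 = 556
No other subset beats 374.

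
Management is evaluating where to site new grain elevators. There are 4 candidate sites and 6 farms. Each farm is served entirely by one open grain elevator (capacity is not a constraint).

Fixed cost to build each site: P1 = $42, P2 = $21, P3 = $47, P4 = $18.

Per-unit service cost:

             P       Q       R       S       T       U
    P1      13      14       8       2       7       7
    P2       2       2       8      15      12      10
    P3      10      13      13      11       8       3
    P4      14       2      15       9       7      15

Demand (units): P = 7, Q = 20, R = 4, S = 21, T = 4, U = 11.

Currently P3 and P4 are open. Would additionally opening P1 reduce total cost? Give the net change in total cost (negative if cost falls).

Yes — net change −125 (cost falls by 125).

Current service cost with {P3, P4}: 412.
Adding P1: each farm re-picks its cheapest; new service cost 245, saving 167.
Extra fixed cost: 42. Net change = 42 − 167 = -125.
(Totals: 477 → 352.)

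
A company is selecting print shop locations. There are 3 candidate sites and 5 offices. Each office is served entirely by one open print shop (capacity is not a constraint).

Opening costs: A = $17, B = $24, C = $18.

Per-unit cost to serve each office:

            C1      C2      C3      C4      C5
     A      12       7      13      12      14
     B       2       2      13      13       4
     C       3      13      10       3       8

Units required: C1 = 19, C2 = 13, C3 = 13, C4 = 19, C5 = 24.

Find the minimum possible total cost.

Minimum total cost: 389

For any fixed open set, each office goes to its cheapest open site; total = fixed + service.
{B, C}: C1→B 2·19=38, C2→B 2·13=26, C3→C 10·13=130, C4→C 3·19=57, C5→B 4·24=96. Service 347; fixed 42; total 389.
{A, B, C}: C1→B 2·19=38, C2→B 2·13=26, C3→C 10·13=130, C4→C 3·19=57, C5→B 4·24=96. Service 347; fixed 59; total 406.
{A, C}: service 527 + fixed 35 = 562
{A}: service 1052 + fixed 17 = 1069
No other subset beats 389.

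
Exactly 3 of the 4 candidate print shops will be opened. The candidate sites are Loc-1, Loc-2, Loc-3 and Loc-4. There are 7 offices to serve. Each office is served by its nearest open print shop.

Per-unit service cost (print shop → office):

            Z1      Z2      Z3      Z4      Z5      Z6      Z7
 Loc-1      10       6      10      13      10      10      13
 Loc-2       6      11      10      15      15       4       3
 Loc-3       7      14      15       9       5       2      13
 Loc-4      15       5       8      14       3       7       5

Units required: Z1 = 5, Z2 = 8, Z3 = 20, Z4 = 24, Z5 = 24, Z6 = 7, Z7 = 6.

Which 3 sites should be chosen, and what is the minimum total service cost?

With exactly 3 open, each office uses its cheapest among the chosen.
{Loc-2, Loc-3, Loc-4}: Z1→Loc-2 6·5=30, Z2→Loc-4 5·8=40, Z3→Loc-4 8·20=160, Z4→Loc-3 9·24=216, Z5→Loc-4 3·24=72, Z6→Loc-3 2·7=14, Z7→Loc-2 3·6=18. Service cost 550.
{Loc-1, Loc-3, Loc-4}: service cost 567
{Loc-1, Loc-2, Loc-3}: service cost 646
Among all 4 size-3 choices, {Loc-2, Loc-3, Loc-4} is lowest.

Choose Loc-2, Loc-3 and Loc-4; total service cost 550.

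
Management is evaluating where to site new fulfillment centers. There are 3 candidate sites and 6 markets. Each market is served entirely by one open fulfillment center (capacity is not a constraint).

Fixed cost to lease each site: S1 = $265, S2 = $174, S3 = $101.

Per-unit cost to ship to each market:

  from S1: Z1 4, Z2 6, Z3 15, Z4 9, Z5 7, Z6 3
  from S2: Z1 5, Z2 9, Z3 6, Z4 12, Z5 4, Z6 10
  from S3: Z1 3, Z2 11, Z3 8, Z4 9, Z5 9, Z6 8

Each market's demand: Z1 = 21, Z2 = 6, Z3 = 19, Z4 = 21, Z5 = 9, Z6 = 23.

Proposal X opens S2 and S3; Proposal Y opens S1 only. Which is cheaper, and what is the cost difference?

Proposal X: {S2, S3}: Z1→S3 3·21=63, Z2→S2 9·6=54, Z3→S2 6·19=114, Z4→S3 9·21=189, Z5→S2 4·9=36, Z6→S3 8·23=184. Service 640; fixed 275; total 915.
Proposal Y: {S1}: Z1→S1 4·21=84, Z2→S1 6·6=36, Z3→S1 15·19=285, Z4→S1 9·21=189, Z5→S1 7·9=63, Z6→S1 3·23=69. Service 726; fixed 265; total 991.
Difference: |915 − 991| = 76.

Proposal X is cheaper by 76.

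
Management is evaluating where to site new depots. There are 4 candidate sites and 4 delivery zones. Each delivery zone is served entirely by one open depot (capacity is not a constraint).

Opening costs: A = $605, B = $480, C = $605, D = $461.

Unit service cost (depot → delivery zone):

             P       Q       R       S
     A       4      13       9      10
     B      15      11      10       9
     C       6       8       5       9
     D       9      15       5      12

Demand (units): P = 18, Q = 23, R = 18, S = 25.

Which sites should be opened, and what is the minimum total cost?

Open C only; minimum total cost 1212.

For any fixed open set, each delivery zone goes to its cheapest open site; total = fixed + service.
{C}: P→C 6·18=108, Q→C 8·23=184, R→C 5·18=90, S→C 9·25=225. Service 607; fixed 605; total 1212.
{D}: P→D 9·18=162, Q→D 15·23=345, R→D 5·18=90, S→D 12·25=300. Service 897; fixed 461; total 1358.
{A}: P→A 4·18=72, Q→A 13·23=299, R→A 9·18=162, S→A 10·25=250. Service 783; fixed 605; total 1388.
{A, B, C, D}: P→A 4·18=72, Q→C 8·23=184, R→C 5·18=90, S→B 9·25=225. Service 571; fixed 2151; total 2722.
No other subset beats 1212.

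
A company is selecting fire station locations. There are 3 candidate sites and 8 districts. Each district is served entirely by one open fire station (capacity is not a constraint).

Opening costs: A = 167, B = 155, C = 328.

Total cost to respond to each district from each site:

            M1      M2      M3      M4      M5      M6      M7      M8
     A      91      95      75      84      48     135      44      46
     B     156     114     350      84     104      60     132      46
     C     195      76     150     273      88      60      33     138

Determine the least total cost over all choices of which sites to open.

Minimum total cost: 785

For any fixed open set, each district goes to its cheapest open site; total = fixed + service.
{A}: M1→A 91, M2→A 95, M3→A 75, M4→A 84, M5→A 48, M6→A 135, M7→A 44, M8→A 46. Service 618; fixed 167; total 785.
{A, B}: M1→A 91, M2→A 95, M3→A 75, M4→A 84, M5→A 48, M6→B 60, M7→A 44, M8→A 46. Service 543; fixed 322; total 865.
{A, C}: M1→A 91, M2→C 76, M3→A 75, M4→A 84, M5→A 48, M6→C 60, M7→C 33, M8→A 46. Service 513; fixed 495; total 1008.
{A, B, C}: M1→A 91, M2→C 76, M3→A 75, M4→A 84, M5→A 48, M6→B 60, M7→C 33, M8→A 46. Service 513; fixed 650; total 1163.
No other subset beats 785.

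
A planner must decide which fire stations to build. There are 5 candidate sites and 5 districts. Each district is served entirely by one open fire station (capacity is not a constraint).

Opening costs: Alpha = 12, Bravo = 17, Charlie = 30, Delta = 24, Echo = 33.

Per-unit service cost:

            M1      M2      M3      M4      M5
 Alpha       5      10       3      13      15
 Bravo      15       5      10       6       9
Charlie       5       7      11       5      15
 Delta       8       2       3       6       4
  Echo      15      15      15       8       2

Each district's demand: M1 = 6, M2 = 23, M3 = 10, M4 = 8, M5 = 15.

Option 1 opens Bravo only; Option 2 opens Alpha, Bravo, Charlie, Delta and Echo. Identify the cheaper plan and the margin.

Option 1: {Bravo}: M1→Bravo 15·6=90, M2→Bravo 5·23=115, M3→Bravo 10·10=100, M4→Bravo 6·8=48, M5→Bravo 9·15=135. Service 488; fixed 17; total 505.
Option 2: {Alpha, Bravo, Charlie, Delta, Echo}: M1→Alpha 5·6=30, M2→Delta 2·23=46, M3→Alpha 3·10=30, M4→Charlie 5·8=40, M5→Echo 2·15=30. Service 176; fixed 116; total 292.
Difference: |505 − 292| = 213.

Option 2 is cheaper by 213.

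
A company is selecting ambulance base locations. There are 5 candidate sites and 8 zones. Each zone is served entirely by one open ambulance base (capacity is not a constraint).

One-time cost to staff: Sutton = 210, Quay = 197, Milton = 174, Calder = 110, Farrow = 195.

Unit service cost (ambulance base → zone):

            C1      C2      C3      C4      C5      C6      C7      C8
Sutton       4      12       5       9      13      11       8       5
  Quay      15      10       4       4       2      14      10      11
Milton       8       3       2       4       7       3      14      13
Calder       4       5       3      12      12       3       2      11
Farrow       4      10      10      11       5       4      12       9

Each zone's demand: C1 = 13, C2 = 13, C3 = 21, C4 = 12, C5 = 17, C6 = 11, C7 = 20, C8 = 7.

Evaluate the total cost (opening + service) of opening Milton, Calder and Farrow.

Total cost: 881

Each zone is assigned to its cheapest site among the open ones.
{Milton, Calder, Farrow}: C1→Calder 4·13=52, C2→Milton 3·13=39, C3→Milton 2·21=42, C4→Milton 4·12=48, C5→Farrow 5·17=85, C6→Milton 3·11=33, C7→Calder 2·20=40, C8→Farrow 9·7=63. Service 402; fixed 479; total 881.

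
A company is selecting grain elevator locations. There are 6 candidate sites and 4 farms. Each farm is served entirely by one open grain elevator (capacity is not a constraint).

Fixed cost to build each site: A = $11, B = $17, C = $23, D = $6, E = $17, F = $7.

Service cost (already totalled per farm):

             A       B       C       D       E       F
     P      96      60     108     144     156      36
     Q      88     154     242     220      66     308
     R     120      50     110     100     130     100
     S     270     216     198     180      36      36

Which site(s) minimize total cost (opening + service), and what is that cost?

For any fixed open set, each farm goes to its cheapest open site; total = fixed + service.
{B, E, F}: P→F 36, Q→E 66, R→B 50, S→E 36. Service 188; fixed 41; total 229.
{B, D, E, F}: service 188 + fixed 47 = 235
{A, B, E, F}: P→F 36, Q→E 66, R→B 50, S→E 36. Service 188; fixed 52; total 240.
{A, B, C, D, E, F}: service 188 + fixed 81 = 269
No other subset beats 229.

Open B, E and F; minimum total cost 229.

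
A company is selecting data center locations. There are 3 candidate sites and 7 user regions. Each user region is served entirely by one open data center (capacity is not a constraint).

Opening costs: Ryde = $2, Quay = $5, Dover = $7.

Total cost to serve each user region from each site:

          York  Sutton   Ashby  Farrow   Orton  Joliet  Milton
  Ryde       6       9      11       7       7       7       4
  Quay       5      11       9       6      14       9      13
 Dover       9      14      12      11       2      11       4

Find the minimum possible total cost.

For any fixed open set, each user region goes to its cheapest open site; total = fixed + service.
{Ryde}: York→Ryde 6, Sutton→Ryde 9, Ashby→Ryde 11, Farrow→Ryde 7, Orton→Ryde 7, Joliet→Ryde 7, Milton→Ryde 4. Service 51; fixed 2; total 53.
{Ryde, Quay}: service 47 + fixed 7 = 54
{Ryde, Dover}: service 46 + fixed 9 = 55
{Ryde, Quay, Dover}: York→Quay 5, Sutton→Ryde 9, Ashby→Quay 9, Farrow→Quay 6, Orton→Dover 2, Joliet→Ryde 7, Milton→Ryde 4. Service 42; fixed 14; total 56.
(All 7 nonempty subsets were checked; Ryde only is lowest.)

Minimum total cost: 53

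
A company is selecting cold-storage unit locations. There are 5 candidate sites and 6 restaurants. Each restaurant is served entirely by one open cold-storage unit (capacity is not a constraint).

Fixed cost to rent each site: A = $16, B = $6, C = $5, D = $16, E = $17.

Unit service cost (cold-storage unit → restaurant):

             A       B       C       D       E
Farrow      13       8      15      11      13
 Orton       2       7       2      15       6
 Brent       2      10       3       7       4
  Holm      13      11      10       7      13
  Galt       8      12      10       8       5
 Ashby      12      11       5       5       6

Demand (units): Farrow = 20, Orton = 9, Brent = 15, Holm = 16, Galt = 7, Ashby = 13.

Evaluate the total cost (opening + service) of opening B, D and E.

Each restaurant is assigned to its cheapest site among the open ones.
{B, D, E}: Farrow→B 8·20=160, Orton→E 6·9=54, Brent→E 4·15=60, Holm→D 7·16=112, Galt→E 5·7=35, Ashby→D 5·13=65. Service 486; fixed 39; total 525.

Total cost: 525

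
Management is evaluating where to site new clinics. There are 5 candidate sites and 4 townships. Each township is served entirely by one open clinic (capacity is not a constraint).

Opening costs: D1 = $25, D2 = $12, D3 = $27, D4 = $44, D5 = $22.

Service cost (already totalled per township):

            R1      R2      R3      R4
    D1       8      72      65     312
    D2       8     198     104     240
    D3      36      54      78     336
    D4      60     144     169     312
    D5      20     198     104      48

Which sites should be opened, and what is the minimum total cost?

Open D1 and D5; minimum total cost 240.

For any fixed open set, each township goes to its cheapest open site; total = fixed + service.
{D1, D5}: R1→D1 8, R2→D1 72, R3→D1 65, R4→D5 48. Service 193; fixed 47; total 240.
{D1, D3, D5}: R1→D1 8, R2→D3 54, R3→D1 65, R4→D5 48. Service 175; fixed 74; total 249.
{D2, D3, D5}: service 188 + fixed 61 = 249
{D1, D2, D3, D4, D5}: R1→D1 8, R2→D3 54, R3→D1 65, R4→D5 48. Service 175; fixed 130; total 305.
No other subset beats 240.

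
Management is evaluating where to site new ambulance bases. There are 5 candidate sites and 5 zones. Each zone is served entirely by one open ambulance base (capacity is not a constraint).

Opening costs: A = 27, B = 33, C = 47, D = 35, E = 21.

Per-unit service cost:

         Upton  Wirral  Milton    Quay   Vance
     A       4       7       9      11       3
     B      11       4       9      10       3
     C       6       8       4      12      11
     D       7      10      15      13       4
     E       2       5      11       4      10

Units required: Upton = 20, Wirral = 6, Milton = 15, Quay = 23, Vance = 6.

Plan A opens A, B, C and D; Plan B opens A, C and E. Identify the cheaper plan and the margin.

Plan A: {A, B, C, D}: Upton→A 4·20=80, Wirral→B 4·6=24, Milton→C 4·15=60, Quay→B 10·23=230, Vance→A 3·6=18. Service 412; fixed 142; total 554.
Plan B: {A, C, E}: Upton→E 2·20=40, Wirral→E 5·6=30, Milton→C 4·15=60, Quay→E 4·23=92, Vance→A 3·6=18. Service 240; fixed 95; total 335.
Difference: |554 − 335| = 219.

Plan B is cheaper by 219.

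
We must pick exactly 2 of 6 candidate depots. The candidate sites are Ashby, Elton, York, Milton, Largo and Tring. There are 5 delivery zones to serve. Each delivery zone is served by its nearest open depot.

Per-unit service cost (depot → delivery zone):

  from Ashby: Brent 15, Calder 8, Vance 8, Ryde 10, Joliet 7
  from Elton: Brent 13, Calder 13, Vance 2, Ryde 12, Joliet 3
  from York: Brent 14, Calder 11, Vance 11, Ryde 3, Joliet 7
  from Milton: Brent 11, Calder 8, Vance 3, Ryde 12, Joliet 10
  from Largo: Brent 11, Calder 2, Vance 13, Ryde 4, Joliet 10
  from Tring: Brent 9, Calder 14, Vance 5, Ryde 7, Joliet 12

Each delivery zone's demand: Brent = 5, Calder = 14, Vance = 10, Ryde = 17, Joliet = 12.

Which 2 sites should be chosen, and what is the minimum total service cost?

With exactly 2 open, each delivery zone uses its cheapest among the chosen.
{Elton, Largo}: Brent→Largo 11·5=55, Calder→Largo 2·14=28, Vance→Elton 2·10=20, Ryde→Largo 4·17=68, Joliet→Elton 3·12=36. Service cost 207.
{Milton, Largo}: service cost 301
{Largo, Tring}: service cost 311
Among all 15 size-2 choices, {Elton, Largo} is lowest.

Choose Elton and Largo; total service cost 207.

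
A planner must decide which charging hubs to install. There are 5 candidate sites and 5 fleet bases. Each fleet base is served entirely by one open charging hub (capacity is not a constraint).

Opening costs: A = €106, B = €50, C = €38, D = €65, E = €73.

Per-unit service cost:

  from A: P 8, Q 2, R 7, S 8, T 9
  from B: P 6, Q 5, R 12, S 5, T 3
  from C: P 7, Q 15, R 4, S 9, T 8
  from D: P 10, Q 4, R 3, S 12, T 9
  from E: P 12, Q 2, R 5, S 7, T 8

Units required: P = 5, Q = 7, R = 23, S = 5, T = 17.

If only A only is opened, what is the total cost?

Each fleet base is assigned to its cheapest site among the open ones.
{A}: P→A 8·5=40, Q→A 2·7=14, R→A 7·23=161, S→A 8·5=40, T→A 9·17=153. Service 408; fixed 106; total 514.

Total cost: 514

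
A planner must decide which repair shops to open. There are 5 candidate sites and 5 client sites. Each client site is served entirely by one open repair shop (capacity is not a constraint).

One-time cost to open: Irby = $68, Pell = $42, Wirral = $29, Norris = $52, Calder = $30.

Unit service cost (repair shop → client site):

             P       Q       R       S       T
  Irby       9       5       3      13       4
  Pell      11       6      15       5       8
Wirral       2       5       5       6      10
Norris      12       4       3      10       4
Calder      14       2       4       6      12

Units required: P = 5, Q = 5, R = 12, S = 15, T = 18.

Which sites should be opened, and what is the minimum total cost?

Open Wirral and Norris; minimum total cost 309.

For any fixed open set, each client site goes to its cheapest open site; total = fixed + service.
{Wirral, Norris}: P→Wirral 2·5=10, Q→Norris 4·5=20, R→Norris 3·12=36, S→Wirral 6·15=90, T→Norris 4·18=72. Service 228; fixed 81; total 309.
{Wirral, Norris, Calder}: service 218 + fixed 111 = 329
{Irby, Wirral}: service 233 + fixed 97 = 330
{Irby, Pell, Wirral, Norris, Calder}: service 203 + fixed 221 = 424
No other subset beats 309.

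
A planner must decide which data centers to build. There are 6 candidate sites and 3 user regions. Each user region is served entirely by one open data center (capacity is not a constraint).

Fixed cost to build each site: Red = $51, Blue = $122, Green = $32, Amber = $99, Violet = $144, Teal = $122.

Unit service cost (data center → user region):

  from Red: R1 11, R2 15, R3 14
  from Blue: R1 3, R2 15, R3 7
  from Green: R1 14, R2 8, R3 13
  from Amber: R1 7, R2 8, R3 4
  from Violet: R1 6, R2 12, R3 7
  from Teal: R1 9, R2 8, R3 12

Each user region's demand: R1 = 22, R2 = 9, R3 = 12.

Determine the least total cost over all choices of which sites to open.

For any fixed open set, each user region goes to its cheapest open site; total = fixed + service.
{Amber}: R1→Amber 7·22=154, R2→Amber 8·9=72, R3→Amber 4·12=48. Service 274; fixed 99; total 373.
{Blue, Green}: R1→Blue 3·22=66, R2→Green 8·9=72, R3→Blue 7·12=84. Service 222; fixed 154; total 376.
{Green, Amber}: R1→Amber 7·22=154, R2→Green 8·9=72, R3→Amber 4·12=48. Service 274; fixed 131; total 405.
{Red, Blue, Green, Amber, Violet, Teal}: service 186 + fixed 570 = 756
No other subset beats 373.

Minimum total cost: 373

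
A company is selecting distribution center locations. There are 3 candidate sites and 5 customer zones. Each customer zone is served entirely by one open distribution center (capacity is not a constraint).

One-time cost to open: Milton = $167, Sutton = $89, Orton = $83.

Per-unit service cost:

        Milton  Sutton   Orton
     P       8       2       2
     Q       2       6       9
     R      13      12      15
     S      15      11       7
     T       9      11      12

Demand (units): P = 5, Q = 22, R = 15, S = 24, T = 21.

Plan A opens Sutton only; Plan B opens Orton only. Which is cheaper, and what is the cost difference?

Plan A is cheaper by 30.

Plan A: {Sutton}: P→Sutton 2·5=10, Q→Sutton 6·22=132, R→Sutton 12·15=180, S→Sutton 11·24=264, T→Sutton 11·21=231. Service 817; fixed 89; total 906.
Plan B: {Orton}: P→Orton 2·5=10, Q→Orton 9·22=198, R→Orton 15·15=225, S→Orton 7·24=168, T→Orton 12·21=252. Service 853; fixed 83; total 936.
Difference: |906 − 936| = 30.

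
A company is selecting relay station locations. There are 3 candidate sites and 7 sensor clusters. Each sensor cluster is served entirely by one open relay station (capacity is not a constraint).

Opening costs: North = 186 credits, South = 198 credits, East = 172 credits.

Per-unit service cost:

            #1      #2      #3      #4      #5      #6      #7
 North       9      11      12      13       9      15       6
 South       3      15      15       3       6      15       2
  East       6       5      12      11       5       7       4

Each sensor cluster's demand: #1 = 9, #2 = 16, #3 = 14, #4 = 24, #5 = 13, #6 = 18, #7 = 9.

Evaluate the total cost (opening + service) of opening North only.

Each sensor cluster is assigned to its cheapest site among the open ones.
{North}: #1→North 9·9=81, #2→North 11·16=176, #3→North 12·14=168, #4→North 13·24=312, #5→North 9·13=117, #6→North 15·18=270, #7→North 6·9=54. Service 1178; fixed 186; total 1364.

Total cost: 1364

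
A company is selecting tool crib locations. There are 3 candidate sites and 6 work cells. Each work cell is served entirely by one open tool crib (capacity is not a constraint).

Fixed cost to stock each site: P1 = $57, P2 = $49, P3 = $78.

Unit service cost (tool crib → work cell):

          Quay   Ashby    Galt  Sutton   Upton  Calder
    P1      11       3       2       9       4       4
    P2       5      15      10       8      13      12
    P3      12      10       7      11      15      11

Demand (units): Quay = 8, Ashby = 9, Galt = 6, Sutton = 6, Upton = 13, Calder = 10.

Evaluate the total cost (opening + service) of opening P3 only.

Each work cell is assigned to its cheapest site among the open ones.
{P3}: Quay→P3 12·8=96, Ashby→P3 10·9=90, Galt→P3 7·6=42, Sutton→P3 11·6=66, Upton→P3 15·13=195, Calder→P3 11·10=110. Service 599; fixed 78; total 677.

Total cost: 677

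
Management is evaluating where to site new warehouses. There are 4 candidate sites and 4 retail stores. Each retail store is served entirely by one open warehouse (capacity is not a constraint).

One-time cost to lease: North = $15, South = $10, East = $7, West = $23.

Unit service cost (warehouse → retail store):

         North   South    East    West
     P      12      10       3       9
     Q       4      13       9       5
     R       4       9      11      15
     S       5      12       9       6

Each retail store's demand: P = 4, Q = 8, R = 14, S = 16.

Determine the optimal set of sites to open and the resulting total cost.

Open North and East; minimum total cost 202.

For any fixed open set, each retail store goes to its cheapest open site; total = fixed + service.
{North, East}: P→East 3·4=12, Q→North 4·8=32, R→North 4·14=56, S→North 5·16=80. Service 180; fixed 22; total 202.
{North, South, East}: service 180 + fixed 32 = 212
{North, East, West}: service 180 + fixed 45 = 225
{North, South, East, West}: service 180 + fixed 55 = 235
No other subset beats 202.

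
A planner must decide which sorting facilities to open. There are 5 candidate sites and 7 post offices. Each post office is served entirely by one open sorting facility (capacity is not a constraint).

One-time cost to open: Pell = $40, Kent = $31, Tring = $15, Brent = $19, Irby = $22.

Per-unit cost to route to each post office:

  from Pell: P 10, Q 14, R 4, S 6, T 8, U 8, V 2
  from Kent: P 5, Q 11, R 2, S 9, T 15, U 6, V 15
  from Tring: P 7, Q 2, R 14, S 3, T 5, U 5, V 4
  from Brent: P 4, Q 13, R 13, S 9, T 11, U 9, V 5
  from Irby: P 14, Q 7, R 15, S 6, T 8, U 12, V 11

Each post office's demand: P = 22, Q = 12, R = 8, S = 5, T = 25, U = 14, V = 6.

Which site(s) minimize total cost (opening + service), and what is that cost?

For any fixed open set, each post office goes to its cheapest open site; total = fixed + service.
{Kent, Tring, Brent}: P→Brent 4·22=88, Q→Tring 2·12=24, R→Kent 2·8=16, S→Tring 3·5=15, T→Tring 5·25=125, U→Tring 5·14=70, V→Tring 4·6=24. Service 362; fixed 65; total 427.
{Kent, Tring}: P→Kent 5·22=110, Q→Tring 2·12=24, R→Kent 2·8=16, S→Tring 3·5=15, T→Tring 5·25=125, U→Tring 5·14=70, V→Tring 4·6=24. Service 384; fixed 46; total 430.
{Pell, Tring, Brent}: service 366 + fixed 74 = 440
{Pell, Kent, Tring, Brent, Irby}: service 350 + fixed 127 = 477
No other subset beats 427.

Open Kent, Tring and Brent; minimum total cost 427.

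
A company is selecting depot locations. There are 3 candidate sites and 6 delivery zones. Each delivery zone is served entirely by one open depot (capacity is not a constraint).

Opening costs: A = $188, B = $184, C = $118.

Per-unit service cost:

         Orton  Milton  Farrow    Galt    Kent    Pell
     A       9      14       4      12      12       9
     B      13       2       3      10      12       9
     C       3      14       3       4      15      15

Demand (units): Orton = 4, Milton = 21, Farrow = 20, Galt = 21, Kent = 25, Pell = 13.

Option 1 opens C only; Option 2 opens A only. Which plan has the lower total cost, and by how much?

Option 1: {C}: Orton→C 3·4=12, Milton→C 14·21=294, Farrow→C 3·20=60, Galt→C 4·21=84, Kent→C 15·25=375, Pell→C 15·13=195. Service 1020; fixed 118; total 1138.
Option 2: {A}: Orton→A 9·4=36, Milton→A 14·21=294, Farrow→A 4·20=80, Galt→A 12·21=252, Kent→A 12·25=300, Pell→A 9·13=117. Service 1079; fixed 188; total 1267.
Difference: |1138 − 1267| = 129.

Option 1 is cheaper by 129.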